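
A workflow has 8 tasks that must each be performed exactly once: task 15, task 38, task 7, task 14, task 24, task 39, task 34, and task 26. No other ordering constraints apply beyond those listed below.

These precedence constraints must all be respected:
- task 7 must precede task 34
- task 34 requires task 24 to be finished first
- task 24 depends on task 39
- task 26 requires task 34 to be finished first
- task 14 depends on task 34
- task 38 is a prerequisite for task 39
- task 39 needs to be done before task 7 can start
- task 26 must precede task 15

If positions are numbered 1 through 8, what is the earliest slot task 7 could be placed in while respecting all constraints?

3

The tasks that are forced before task 7, directly or transitively, are task 38, task 39. That's 2 tasks.
With 2 mandatory predecessors, the earliest task 7 can sit is position 2+1 = 3, and placing just those 2 first achieves it.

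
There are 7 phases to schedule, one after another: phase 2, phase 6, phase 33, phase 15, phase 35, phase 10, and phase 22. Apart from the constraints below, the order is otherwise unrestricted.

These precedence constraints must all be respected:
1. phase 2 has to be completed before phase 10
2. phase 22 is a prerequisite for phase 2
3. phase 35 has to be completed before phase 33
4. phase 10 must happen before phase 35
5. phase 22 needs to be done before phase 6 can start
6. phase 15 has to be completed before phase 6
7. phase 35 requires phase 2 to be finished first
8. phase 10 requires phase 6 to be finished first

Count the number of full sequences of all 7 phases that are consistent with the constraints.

2 phases have no prerequisites (phase 15, phase 22), so any of them could come first.
Enumerating by repeatedly choosing an available phase (one whose prerequisites are all placed) gives 5 distinct complete orderings.

5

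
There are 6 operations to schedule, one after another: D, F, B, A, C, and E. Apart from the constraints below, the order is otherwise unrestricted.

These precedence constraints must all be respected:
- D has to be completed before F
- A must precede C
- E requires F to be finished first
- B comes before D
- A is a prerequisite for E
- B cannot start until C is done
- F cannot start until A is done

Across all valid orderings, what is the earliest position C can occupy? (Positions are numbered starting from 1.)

2

The only operation forced before C (directly or transitively) is A.
With 1 mandatory predecessor, the earliest C can sit is position 1+1 = 2, and placing just that one first achieves it.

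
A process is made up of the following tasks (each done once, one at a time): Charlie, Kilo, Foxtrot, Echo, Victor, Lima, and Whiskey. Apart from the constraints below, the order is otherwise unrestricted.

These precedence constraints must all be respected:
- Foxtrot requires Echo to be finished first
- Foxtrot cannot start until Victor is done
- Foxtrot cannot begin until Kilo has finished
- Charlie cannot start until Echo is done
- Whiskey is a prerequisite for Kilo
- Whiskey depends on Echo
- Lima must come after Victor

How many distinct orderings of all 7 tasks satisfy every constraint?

78

The tasks with no prerequisites are Echo, Victor; any of them can be placed first.
Enumerating by repeatedly choosing an available task (one whose prerequisites are all placed) gives 78 distinct complete orderings.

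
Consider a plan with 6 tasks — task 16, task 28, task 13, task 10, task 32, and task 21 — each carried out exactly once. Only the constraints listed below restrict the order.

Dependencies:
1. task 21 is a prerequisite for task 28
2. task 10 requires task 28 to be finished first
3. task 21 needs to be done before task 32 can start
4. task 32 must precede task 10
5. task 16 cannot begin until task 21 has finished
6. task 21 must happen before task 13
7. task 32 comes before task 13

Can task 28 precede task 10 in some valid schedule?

Every valid ordering already has task 28 before task 10 (the constraints require it), so in particular at least one does.

Yes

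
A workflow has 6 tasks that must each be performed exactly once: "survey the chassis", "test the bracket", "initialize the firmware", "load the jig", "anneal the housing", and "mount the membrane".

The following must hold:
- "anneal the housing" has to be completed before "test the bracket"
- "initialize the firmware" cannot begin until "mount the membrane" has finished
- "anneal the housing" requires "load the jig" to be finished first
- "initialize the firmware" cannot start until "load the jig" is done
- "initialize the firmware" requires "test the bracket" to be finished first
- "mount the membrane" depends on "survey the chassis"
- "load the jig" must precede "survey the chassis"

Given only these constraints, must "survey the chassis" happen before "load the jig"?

The constraints actually force "load the jig" before "survey the chassis" (via "load the jig" → "survey the chassis"), not the other way around.
So "survey the chassis" does not have to come before "load the jig" — it cannot.

No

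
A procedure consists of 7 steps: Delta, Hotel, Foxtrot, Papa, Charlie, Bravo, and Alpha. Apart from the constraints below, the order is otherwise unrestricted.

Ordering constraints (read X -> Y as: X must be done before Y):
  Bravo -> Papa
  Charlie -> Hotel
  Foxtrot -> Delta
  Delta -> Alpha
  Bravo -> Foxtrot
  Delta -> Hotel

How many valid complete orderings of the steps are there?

The steps with no prerequisites are Charlie, Bravo; any of them can be placed first.
Systematically extending each partial ordering one step at a time and counting, there are 52 complete orderings.

52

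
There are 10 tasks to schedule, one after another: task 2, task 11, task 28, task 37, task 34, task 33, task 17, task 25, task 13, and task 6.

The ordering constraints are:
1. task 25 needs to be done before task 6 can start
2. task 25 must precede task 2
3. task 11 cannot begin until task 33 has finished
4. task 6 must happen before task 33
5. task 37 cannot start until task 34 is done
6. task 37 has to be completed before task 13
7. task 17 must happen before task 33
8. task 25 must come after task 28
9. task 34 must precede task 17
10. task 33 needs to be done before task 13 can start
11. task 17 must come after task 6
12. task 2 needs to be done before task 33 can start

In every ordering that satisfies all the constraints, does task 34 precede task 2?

Nothing in the constraints links task 34 and task 2; they are unordered relative to each other.
There exist valid orderings with task 2 before task 34, so task 34 is not required to come first.

No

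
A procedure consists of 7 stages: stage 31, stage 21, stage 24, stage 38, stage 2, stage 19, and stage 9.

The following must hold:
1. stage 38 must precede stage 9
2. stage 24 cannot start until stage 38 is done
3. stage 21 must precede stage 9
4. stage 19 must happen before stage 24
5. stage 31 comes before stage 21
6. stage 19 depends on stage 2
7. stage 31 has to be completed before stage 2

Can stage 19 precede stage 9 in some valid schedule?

Yes

Nothing in the constraints forces stage 9 before stage 19 — there is no chain from stage 9 to stage 19.
So a valid ordering placing stage 19 earlier than stage 9 exists.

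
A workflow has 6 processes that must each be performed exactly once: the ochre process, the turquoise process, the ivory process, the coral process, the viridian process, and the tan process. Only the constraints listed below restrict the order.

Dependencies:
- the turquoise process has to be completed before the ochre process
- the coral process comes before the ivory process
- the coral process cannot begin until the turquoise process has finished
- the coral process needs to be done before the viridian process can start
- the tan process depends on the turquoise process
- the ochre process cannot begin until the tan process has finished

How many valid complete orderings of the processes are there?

The turquoise process is the only process with nothing required before it, so every ordering starts there.
Counting all ways to extend the partial order to a total order gives 20.

20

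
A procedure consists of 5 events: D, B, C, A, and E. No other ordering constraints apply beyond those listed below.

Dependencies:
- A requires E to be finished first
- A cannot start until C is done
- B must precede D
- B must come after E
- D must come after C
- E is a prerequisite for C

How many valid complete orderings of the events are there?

E is the only event with nothing required before it, so every ordering starts there.
Counting all ways to extend the partial order to a total order gives 5.

5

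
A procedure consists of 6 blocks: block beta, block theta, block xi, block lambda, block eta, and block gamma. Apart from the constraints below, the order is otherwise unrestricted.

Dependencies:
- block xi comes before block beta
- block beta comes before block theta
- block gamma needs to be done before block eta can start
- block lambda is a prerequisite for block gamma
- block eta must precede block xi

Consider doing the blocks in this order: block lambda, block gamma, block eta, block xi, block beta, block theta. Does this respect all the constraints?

Going through the constraints one by one, each required predecessor appears earlier in the sequence than its dependent — e.g. block beta (position 5) is before block theta (position 6), as required.

Yes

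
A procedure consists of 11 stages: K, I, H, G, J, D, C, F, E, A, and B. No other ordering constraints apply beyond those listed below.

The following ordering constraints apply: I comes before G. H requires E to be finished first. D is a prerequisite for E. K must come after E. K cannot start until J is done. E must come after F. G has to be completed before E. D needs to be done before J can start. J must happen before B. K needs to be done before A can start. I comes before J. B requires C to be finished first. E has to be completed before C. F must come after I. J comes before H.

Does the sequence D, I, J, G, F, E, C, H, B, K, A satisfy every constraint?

Yes

Every stated constraint is respected: J sits at position 3, ahead of K at position 10, and each of the other listed pairs likewise has the predecessor earlier in the sequence.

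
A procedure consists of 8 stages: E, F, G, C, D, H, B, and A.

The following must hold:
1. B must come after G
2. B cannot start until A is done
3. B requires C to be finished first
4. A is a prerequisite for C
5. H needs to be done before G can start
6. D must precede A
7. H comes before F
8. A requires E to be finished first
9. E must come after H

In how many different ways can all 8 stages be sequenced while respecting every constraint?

2 stages have no prerequisites (D, H), so any of them could come first.
Counting all ways to extend the partial order to a total order gives 94.

94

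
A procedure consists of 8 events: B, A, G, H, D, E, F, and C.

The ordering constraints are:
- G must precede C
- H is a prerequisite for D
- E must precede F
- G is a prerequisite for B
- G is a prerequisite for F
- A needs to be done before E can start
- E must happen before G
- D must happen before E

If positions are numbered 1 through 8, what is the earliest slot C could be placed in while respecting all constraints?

6

Every event that must precede C has to come before it. Tracing all chains that end at C, those events are: A, G, H, D, E — 5 in total.
So at minimum 5 events come before C, putting C no earlier than position 6. That position is achievable by scheduling exactly those predecessors first.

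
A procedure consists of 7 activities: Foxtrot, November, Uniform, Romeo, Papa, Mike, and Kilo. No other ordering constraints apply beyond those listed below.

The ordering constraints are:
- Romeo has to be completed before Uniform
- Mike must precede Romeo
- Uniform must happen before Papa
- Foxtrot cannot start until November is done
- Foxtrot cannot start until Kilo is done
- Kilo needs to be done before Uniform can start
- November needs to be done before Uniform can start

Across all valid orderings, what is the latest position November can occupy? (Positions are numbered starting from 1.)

Following every chain forward from November, the activities that must come later are Foxtrot, Uniform, Papa — 3 of them.
So at least 3 activities follow November, putting November no later than position 4. That position is achievable by scheduling everything else first.

4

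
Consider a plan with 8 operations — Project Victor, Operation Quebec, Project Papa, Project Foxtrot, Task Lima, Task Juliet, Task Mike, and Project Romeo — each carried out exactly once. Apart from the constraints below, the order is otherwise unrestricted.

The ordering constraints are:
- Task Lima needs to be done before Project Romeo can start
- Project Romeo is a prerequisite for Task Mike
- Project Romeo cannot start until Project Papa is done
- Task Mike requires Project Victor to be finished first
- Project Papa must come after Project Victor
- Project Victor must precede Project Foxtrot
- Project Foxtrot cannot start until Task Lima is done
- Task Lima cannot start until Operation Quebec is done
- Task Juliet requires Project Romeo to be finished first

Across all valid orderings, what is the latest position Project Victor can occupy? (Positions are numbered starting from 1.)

Every operation that must follow Project Victor has to come after it. Tracing all chains starting from Project Victor, those operations are: Project Papa, Project Foxtrot, Task Juliet, Task Mike, Project Romeo — 5 in total.
With 5 mandatory successors out of 8 operations total, the latest slot for Project Victor is 8−5 = 3, and it's reachable by doing all non-successors before Project Victor.

3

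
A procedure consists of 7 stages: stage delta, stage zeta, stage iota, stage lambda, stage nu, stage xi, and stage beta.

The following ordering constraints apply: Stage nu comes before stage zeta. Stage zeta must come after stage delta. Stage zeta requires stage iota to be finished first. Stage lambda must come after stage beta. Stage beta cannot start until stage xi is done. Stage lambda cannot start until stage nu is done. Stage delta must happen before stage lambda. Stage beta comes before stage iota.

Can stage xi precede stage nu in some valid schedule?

No chain of constraints runs from stage nu to stage xi, so stage nu is not required to come first.
That means at least one valid schedule has stage xi before stage nu.

Yes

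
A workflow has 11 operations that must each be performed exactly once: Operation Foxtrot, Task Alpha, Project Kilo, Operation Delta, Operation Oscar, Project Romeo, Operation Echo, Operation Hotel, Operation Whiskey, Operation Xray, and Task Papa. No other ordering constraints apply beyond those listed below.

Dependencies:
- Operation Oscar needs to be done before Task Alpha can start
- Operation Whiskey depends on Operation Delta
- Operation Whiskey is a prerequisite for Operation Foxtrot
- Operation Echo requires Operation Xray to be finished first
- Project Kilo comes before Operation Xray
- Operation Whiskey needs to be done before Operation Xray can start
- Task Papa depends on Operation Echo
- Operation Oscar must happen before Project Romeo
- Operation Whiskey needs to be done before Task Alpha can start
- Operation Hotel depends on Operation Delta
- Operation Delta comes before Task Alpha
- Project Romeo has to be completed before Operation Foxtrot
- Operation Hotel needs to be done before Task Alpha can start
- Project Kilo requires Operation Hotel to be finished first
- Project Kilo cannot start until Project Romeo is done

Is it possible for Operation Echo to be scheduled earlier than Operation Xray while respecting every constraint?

No

Following Operation Xray → Operation Echo, Operation Xray must precede Operation Echo in every valid ordering.
So no valid ordering can have Operation Echo before Operation Xray.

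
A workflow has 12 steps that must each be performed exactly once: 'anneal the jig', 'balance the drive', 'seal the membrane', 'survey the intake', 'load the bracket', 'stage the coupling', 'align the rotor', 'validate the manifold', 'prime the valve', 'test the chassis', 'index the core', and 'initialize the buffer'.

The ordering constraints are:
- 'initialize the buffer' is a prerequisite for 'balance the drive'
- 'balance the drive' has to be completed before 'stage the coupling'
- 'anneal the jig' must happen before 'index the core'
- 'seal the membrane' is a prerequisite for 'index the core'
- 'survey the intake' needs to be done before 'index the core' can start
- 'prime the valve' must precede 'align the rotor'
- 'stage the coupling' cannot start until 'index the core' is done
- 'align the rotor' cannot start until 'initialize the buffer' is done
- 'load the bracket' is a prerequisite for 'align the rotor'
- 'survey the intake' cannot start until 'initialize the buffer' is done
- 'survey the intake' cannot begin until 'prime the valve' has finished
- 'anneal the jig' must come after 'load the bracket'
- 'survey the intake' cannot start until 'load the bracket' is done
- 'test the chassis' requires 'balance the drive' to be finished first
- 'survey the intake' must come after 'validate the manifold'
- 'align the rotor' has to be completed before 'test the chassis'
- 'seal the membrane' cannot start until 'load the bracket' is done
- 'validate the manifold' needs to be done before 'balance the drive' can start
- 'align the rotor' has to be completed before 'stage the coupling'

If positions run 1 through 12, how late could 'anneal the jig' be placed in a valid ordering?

10

Every step that must follow 'anneal the jig' has to come after it. Tracing all chains starting from 'anneal the jig', those steps are: 'stage the coupling', 'index the core' — 2 in total.
So at least 2 steps follow 'anneal the jig', putting 'anneal the jig' no later than position 10. That position is achievable by scheduling everything else first.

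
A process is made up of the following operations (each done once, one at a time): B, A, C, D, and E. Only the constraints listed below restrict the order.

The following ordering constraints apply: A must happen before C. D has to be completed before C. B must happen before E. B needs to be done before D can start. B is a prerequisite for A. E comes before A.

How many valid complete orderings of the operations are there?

3

Only B has no prerequisites, so it must go first.
Enumerating by repeatedly choosing an available operation (one whose prerequisites are all placed) gives 3 distinct complete orderings.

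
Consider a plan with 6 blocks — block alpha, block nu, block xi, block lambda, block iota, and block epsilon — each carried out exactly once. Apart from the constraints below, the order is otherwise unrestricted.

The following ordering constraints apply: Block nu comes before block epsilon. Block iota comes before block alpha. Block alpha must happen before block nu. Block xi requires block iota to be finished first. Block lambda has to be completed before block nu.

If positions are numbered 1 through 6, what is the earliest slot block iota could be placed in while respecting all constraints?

No constraint forces any other block before block iota, so it can be placed first.

1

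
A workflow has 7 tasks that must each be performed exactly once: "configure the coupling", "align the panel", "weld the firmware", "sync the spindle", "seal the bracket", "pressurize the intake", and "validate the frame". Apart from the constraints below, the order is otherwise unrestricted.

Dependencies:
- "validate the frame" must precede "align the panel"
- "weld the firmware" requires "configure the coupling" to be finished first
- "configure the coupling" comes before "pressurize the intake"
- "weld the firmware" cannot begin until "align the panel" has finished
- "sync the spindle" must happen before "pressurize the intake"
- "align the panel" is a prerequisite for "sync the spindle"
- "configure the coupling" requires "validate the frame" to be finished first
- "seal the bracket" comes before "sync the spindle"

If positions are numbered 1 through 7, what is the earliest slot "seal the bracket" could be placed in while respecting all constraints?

1

"seal the bracket" has no prerequisites at all, so it can go in position 1.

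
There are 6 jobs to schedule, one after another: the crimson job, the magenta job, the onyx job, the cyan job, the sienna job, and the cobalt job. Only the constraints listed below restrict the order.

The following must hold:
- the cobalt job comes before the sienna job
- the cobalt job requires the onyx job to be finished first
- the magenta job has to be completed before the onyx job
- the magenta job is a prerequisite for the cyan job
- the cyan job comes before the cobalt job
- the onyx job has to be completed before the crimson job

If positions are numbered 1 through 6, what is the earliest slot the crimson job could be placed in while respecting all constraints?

3

Every job that must precede the crimson job has to come before it. Tracing all chains that end at the crimson job, those jobs are: the magenta job, the onyx job — 2 in total.
With 2 mandatory predecessors, the earliest the crimson job can sit is position 2+1 = 3, and placing just those 2 first achieves it.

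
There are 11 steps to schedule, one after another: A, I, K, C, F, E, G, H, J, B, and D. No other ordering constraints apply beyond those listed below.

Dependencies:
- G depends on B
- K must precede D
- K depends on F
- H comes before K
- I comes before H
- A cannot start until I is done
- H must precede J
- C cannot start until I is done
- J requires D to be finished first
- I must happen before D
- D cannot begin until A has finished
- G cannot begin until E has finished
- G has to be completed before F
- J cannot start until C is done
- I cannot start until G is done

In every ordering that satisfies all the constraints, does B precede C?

Chaining the stated constraints: B → G → I → C.
So B must precede C in any valid ordering.

Yes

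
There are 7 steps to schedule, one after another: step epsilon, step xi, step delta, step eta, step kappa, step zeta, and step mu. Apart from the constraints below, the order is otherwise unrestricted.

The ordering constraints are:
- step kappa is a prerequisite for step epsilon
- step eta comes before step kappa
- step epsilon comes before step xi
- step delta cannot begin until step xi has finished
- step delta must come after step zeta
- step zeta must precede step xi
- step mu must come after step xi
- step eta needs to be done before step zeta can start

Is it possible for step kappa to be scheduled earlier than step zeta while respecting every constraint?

No chain of constraints runs from step zeta to step kappa, so step zeta is not required to come first.
That means at least one valid schedule has step kappa before step zeta.

Yes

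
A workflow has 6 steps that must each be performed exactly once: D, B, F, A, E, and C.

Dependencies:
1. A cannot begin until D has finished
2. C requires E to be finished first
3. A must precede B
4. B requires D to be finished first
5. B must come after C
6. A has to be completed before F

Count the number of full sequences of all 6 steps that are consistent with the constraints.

16

2 steps have no prerequisites (D, E), so any of them could come first.
Enumerating by repeatedly choosing an available step (one whose prerequisites are all placed) gives 16 distinct complete orderings.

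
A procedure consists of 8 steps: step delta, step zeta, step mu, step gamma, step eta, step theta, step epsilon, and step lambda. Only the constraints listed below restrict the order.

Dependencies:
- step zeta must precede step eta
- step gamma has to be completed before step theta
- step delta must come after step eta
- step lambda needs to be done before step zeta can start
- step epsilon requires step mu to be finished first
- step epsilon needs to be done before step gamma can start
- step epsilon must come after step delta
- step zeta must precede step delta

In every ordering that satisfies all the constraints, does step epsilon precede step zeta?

No

There is a chain step zeta → step delta → step epsilon, which puts step zeta before step epsilon.
So step epsilon does not have to come before step zeta — it cannot.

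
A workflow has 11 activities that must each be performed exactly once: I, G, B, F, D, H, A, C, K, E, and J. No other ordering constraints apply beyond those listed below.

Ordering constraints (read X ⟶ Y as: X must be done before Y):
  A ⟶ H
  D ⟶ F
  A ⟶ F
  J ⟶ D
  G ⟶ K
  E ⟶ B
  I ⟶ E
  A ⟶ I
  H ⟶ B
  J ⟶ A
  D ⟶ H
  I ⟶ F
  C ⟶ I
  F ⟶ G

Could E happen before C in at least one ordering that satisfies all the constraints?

There is a dependency chain C → I → E, so E always comes after C.
Hence E can never be scheduled before C.

No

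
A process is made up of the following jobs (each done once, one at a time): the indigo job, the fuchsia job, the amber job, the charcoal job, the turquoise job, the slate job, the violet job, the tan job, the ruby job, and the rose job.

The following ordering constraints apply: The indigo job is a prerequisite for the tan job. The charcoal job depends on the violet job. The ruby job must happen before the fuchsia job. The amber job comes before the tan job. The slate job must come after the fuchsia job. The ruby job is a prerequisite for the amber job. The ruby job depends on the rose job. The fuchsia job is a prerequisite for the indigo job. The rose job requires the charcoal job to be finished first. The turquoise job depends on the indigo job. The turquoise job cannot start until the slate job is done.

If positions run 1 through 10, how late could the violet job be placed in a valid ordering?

1

Every job that must follow the violet job has to come after it. Tracing all chains starting from the violet job, those jobs are: the indigo job, the fuchsia job, the amber job, the charcoal job, the turquoise job, the slate job, the tan job, the ruby job, the rose job — 9 in total.
So at least 9 jobs follow the violet job, putting the violet job no later than position 1. That position is achievable by scheduling everything else first.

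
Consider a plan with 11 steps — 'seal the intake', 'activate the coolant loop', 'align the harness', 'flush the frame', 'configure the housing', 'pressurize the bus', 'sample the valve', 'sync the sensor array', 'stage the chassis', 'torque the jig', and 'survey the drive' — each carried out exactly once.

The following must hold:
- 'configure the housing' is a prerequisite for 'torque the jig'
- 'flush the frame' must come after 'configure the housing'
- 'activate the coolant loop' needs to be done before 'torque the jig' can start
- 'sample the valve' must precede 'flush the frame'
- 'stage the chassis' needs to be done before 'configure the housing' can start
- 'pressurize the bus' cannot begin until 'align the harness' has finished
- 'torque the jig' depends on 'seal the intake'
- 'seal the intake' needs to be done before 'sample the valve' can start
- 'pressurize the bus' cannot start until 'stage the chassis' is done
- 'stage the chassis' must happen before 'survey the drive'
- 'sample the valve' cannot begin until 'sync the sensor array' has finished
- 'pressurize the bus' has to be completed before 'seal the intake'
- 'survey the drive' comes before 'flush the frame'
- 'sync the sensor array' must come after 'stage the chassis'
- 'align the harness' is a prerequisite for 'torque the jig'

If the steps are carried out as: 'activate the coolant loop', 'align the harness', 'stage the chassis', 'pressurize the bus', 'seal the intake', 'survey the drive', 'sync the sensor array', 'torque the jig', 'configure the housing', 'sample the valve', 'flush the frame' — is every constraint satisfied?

No

The sequence places 'torque the jig' ahead of 'configure the housing'.
That contradicts the constraint that 'configure the housing' must precede 'torque the jig'.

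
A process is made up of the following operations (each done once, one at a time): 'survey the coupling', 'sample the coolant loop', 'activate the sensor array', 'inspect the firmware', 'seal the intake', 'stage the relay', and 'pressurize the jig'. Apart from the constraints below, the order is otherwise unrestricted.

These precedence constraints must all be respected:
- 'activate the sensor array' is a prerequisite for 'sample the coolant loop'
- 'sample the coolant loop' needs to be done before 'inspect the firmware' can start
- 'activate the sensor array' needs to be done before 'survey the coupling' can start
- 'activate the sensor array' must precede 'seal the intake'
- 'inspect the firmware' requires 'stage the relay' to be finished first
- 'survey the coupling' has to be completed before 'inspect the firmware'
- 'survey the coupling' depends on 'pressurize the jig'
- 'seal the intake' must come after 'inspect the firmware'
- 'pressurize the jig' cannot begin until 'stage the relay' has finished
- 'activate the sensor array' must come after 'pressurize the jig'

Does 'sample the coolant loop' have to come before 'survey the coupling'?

No

Nothing in the constraints links 'sample the coolant loop' and 'survey the coupling'; they are unordered relative to each other.
So 'sample the coolant loop' can come before 'survey the coupling' or after — it is not forced.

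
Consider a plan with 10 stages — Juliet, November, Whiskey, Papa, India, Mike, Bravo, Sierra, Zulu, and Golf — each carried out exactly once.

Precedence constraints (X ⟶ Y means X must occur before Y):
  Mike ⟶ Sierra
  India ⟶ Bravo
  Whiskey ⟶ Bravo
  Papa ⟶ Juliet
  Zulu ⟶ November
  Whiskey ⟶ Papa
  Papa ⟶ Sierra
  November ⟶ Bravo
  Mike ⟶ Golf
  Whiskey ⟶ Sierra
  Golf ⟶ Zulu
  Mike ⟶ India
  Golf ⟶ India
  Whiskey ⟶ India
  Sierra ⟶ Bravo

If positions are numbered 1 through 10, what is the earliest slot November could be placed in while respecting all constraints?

4

Working backwards through the constraints from November, its full set of required predecessors is Mike, Zulu, Golf — 3 of them.
So at minimum 3 stages come before November, putting November no earlier than position 4. That position is achievable by scheduling exactly those predecessors first.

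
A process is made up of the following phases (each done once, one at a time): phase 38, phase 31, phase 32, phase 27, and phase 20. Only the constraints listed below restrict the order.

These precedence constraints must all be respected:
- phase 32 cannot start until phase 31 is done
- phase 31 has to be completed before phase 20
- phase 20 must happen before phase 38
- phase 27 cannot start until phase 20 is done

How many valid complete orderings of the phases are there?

Phase 31 is the only phase with nothing required before it, so every ordering starts there.
Systematically extending each partial ordering one phase at a time and counting, there are 8 complete orderings.

8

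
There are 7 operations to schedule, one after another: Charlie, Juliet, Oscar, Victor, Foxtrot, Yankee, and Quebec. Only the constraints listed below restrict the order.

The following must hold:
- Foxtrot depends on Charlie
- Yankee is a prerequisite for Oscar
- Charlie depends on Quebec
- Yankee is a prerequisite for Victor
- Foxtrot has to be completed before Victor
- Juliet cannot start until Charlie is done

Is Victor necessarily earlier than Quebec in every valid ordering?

In fact the dependencies run the other way: Quebec → Charlie → Foxtrot → Victor.
So Victor does not have to come before Quebec — it cannot.

No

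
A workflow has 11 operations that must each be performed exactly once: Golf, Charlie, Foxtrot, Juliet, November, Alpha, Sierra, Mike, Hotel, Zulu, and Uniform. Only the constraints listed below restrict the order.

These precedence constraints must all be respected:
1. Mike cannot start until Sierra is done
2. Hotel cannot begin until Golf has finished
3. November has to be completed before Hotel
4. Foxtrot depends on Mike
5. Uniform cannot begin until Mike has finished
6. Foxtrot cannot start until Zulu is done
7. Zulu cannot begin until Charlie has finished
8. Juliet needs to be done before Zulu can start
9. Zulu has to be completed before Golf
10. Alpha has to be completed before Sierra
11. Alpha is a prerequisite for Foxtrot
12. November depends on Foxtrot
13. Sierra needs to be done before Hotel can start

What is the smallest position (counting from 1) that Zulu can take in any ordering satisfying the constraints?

3

Every operation that must precede Zulu has to come before it. Tracing all chains that end at Zulu, those operations are: Charlie, Juliet — 2 in total.
So at minimum 2 operations come before Zulu, putting Zulu no earlier than position 3. That position is achievable by scheduling exactly those predecessors first.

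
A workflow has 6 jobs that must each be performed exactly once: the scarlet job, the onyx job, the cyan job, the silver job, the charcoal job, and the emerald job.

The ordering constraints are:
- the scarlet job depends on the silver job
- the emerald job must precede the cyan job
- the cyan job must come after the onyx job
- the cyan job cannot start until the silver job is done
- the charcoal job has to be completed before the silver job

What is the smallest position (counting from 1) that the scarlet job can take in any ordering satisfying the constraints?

The jobs that are forced before the scarlet job, directly or transitively, are the silver job, the charcoal job. That's 2 jobs.
So at minimum 2 jobs come before the scarlet job, putting the scarlet job no earlier than position 3. That position is achievable by scheduling exactly those predecessors first.

3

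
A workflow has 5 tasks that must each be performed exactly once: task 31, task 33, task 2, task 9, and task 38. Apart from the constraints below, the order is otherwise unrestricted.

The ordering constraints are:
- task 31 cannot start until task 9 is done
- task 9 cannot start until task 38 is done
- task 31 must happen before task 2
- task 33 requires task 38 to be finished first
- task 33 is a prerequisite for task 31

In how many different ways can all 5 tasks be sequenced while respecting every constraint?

Task 38 is the only task with nothing required before it, so every ordering starts there.
Enumerating by repeatedly choosing an available task (one whose prerequisites are all placed) gives 2 distinct complete orderings.

2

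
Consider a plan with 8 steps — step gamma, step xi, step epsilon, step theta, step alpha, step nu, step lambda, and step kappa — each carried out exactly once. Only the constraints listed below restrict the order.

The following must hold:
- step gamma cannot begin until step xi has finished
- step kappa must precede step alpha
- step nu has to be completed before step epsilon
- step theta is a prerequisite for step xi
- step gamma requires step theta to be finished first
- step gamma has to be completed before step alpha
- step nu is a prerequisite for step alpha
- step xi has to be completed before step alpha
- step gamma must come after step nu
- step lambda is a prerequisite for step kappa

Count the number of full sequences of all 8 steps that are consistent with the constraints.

234

The steps with no prerequisites are step theta, step nu, step lambda; any of them can be placed first.
Counting all ways to extend the partial order to a total order gives 234.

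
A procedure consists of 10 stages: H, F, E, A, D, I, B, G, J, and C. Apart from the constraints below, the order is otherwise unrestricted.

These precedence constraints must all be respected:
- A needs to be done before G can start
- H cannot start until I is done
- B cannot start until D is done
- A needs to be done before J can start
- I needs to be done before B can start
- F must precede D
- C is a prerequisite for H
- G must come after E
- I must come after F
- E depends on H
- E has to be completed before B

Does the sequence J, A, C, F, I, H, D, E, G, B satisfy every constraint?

No

Here A comes after J.
Since A is required before J, the ordering is invalid.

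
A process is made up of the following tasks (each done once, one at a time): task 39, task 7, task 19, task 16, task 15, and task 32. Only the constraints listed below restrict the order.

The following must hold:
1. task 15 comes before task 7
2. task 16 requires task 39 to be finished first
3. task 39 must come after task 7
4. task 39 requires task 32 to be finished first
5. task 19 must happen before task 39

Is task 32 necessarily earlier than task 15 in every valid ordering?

Nothing in the constraints links task 32 and task 15; they are unordered relative to each other.
There exist valid orderings with task 15 before task 32, so task 32 is not required to come first.

No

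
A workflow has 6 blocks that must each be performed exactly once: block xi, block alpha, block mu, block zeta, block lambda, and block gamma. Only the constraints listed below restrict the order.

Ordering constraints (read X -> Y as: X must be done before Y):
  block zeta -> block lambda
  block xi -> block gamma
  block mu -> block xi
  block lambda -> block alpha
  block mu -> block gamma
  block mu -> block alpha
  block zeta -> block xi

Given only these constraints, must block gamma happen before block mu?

In fact the dependencies run the other way: block mu → block gamma.
So block gamma does not have to come before block mu — it cannot.

No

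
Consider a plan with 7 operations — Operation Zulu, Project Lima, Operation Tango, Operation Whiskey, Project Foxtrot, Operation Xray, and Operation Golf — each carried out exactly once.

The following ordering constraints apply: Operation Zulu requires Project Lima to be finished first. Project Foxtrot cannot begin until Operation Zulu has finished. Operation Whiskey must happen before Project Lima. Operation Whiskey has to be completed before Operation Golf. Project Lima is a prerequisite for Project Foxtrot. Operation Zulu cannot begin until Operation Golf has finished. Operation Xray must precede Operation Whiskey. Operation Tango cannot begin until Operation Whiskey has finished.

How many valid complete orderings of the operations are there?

10

Only Operation Xray has no prerequisites, so it must go first.
Enumerating by repeatedly choosing an available operation (one whose prerequisites are all placed) gives 10 distinct complete orderings.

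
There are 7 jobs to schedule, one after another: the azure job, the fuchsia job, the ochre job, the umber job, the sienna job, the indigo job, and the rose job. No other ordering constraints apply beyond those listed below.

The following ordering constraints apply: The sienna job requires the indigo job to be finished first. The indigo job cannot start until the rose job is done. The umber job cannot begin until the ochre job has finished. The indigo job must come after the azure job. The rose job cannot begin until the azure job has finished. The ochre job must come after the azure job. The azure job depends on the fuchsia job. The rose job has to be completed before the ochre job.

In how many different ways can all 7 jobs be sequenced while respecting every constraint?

6

Only the fuchsia job has no prerequisites, so it must go first.
Systematically extending each partial ordering one job at a time and counting, there are 6 complete orderings.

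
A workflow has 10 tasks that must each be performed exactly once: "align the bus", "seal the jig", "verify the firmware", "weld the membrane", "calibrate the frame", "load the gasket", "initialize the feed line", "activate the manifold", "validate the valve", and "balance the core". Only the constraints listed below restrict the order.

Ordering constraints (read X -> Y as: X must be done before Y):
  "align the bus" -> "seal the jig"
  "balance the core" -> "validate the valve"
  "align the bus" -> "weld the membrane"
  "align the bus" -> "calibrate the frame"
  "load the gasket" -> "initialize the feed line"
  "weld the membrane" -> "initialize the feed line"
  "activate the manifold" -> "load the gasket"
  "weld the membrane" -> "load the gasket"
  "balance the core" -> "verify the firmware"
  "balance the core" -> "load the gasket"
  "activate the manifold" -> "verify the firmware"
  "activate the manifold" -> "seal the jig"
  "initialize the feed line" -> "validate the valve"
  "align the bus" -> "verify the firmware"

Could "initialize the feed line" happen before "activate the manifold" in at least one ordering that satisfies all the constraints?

Following "activate the manifold" → "load the gasket" → "initialize the feed line", "activate the manifold" must precede "initialize the feed line" in every valid ordering.
Hence "initialize the feed line" can never be scheduled before "activate the manifold".

No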